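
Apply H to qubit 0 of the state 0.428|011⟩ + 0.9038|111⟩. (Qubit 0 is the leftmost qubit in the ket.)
0.9417|011⟩ - 0.3364|111⟩

H on qubit 0 mixes each pair of kets that differ only in qubit 0: amplitudes (a, b) of (|…0…⟩, |…1…⟩) become ((a + b)/√2, (a − b)/√2). Kets absent from the input have amplitude 0.
(|011⟩, |111⟩): (a, b) = (0.428, 0.9038) → (0.9417, -0.3364)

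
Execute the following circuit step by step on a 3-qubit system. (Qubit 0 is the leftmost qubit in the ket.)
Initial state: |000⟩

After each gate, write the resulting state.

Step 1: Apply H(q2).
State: 1/√2|000⟩ + 1/√2|001⟩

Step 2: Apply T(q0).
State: 1/√2|000⟩ + 1/√2|001⟩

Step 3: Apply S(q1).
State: 1/√2|000⟩ + 1/√2|001⟩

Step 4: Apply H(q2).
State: |000⟩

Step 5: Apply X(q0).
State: |100⟩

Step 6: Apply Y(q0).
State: -i|000⟩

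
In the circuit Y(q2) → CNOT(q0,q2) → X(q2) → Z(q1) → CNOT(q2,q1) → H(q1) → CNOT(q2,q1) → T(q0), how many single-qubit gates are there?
5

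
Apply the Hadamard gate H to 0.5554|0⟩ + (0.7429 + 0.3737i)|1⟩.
(0.918 + 0.2642i)|0⟩ + (-0.1326 - 0.2642i)|1⟩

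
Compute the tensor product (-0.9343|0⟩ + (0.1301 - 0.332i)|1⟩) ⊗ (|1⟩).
-0.9343|01⟩ + (0.1301 - 0.332i)|11⟩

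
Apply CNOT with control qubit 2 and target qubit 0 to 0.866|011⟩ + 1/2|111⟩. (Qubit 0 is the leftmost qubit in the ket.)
1/2|011⟩ + 0.866|111⟩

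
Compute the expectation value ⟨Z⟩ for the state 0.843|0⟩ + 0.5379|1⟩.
0.4213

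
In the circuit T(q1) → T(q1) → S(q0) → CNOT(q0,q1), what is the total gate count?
4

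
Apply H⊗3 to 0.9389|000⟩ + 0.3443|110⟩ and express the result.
0.4537|000⟩ + 0.4537|001⟩ + 0.2102|010⟩ + 0.2102|011⟩ + 0.2102|100⟩ + 0.2102|101⟩ + 0.4537|110⟩ + 0.4537|111⟩

H⊗3 gives amp(|y⟩) = (1/2√2) Σ_x (−1)^(x·y) amp(|x⟩), where x·y is the number of positions in which both x and y have a 1.
|000⟩: (0.9389 + 0.3443)/(2√2) = 0.4537
|001⟩: (0.9389 + 0.3443)/(2√2) = 0.4537
|010⟩: (0.9389 - 0.3443)/(2√2) = 0.2102
|011⟩: (0.9389 - 0.3443)/(2√2) = 0.2102
|100⟩: (0.9389 - 0.3443)/(2√2) = 0.2102
|101⟩: (0.9389 - 0.3443)/(2√2) = 0.2102
|110⟩: (0.9389 + 0.3443)/(2√2) = 0.4537
|111⟩: (0.9389 + 0.3443)/(2√2) = 0.4537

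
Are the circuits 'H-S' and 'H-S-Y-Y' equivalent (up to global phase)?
Yes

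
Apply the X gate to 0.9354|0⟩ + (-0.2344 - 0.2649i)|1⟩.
(-0.2344 - 0.2649i)|0⟩ + 0.9354|1⟩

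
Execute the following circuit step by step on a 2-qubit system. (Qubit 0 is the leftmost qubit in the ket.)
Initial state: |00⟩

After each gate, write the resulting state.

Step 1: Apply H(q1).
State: 1/√2|00⟩ + 1/√2|01⟩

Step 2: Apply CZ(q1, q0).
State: 1/√2|00⟩ + 1/√2|01⟩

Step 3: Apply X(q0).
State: 1/√2|10⟩ + 1/√2|11⟩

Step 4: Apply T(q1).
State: 1/√2|10⟩ + (1/2 + (1/2)i)|11⟩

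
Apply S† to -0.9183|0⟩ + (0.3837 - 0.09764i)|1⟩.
-0.9183|0⟩ + (-0.09764 - 0.3837i)|1⟩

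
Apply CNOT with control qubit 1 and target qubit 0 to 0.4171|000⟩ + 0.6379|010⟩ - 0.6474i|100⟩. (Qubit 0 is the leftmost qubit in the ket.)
0.4171|000⟩ - 0.6474i|100⟩ + 0.6379|110⟩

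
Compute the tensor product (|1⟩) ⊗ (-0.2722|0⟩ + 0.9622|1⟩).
-0.2722|10⟩ + 0.9622|11⟩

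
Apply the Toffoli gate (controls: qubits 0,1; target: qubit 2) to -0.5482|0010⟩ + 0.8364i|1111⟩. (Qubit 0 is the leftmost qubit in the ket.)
-0.5482|0010⟩ + 0.8364i|1101⟩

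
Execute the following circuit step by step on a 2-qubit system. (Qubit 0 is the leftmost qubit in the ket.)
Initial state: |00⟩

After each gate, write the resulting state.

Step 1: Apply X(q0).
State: |10⟩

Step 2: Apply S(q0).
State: i|10⟩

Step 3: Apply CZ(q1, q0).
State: i|10⟩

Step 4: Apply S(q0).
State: -|10⟩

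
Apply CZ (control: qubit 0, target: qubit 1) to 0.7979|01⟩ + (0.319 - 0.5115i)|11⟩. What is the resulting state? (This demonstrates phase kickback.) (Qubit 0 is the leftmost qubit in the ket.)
0.7979|01⟩ + (-0.319 + 0.5115i)|11⟩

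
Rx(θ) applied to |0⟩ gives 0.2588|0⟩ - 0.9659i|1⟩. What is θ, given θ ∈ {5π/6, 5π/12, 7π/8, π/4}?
5π/6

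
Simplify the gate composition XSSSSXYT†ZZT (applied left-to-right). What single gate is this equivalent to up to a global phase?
Y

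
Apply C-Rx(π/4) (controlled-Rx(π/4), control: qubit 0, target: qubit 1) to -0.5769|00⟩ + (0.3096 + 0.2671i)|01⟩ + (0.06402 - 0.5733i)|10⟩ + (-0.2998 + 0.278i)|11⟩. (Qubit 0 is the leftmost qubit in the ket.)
-0.5769|00⟩ + (0.3096 + 0.2671i)|01⟩ + (0.1655 - 0.4149i)|10⟩ + (-0.4964 + 0.2323i)|11⟩

C-Rx(π/4) leaves the control-|0⟩ kets |00⟩, |01⟩ unchanged and applies Rx(π/4) to qubit 1 on the control-|1⟩ pair (|10⟩, |11⟩).
Rx(π/4) = [[cos(θ/2), −i·sin(θ/2)], [−i·sin(θ/2), cos(θ/2)]]; θ = π/4, cos(θ/2) ≈ 0.92388, sin(θ/2) ≈ 0.382683.
With a = amp(|10⟩) = (0.06402 - 0.5733i) and b = amp(|11⟩) = (-0.2998 + 0.278i):
new amp(|10⟩) = (0.92388)·a + (-0.382683i)·b = (0.1655 - 0.4149i)
new amp(|11⟩) = (-0.382683i)·a + (0.92388)·b = (-0.4964 + 0.2323i)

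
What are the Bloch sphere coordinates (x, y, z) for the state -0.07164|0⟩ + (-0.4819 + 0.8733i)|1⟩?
(0.06905, -0.1251, -0.9897)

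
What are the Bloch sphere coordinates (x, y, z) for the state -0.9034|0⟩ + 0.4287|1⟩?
(-0.7746, 0, 0.6323)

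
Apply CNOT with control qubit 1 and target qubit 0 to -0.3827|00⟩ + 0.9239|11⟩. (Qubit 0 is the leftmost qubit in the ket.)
-0.3827|00⟩ + 0.9239|01⟩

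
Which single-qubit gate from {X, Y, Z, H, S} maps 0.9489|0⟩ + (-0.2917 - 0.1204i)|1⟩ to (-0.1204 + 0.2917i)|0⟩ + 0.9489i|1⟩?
Y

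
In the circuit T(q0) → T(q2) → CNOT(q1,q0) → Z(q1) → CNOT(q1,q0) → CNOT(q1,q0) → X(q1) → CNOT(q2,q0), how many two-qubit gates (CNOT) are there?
4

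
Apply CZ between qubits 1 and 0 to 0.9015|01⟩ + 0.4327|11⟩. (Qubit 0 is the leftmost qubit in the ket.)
0.9015|01⟩ - 0.4327|11⟩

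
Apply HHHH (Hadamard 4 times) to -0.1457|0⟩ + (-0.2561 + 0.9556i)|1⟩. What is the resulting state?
-0.1457|0⟩ + (-0.2561 + 0.9556i)|1⟩

H² = I, so an even number of Hadamards cancels: H^4 = I and the state is unchanged.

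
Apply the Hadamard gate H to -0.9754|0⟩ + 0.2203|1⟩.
-0.5339|0⟩ - 0.8455|1⟩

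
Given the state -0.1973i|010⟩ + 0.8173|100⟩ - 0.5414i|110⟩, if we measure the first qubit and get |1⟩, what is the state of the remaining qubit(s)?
0.8337|00⟩ - 0.5522i|10⟩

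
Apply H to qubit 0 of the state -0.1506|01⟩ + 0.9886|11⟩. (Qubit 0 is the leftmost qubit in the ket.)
0.5926|01⟩ - 0.8055|11⟩

H on qubit 0 mixes each pair of kets that differ only in qubit 0: amplitudes (a, b) of (|…0…⟩, |…1…⟩) become ((a + b)/√2, (a − b)/√2). Kets absent from the input have amplitude 0.
(|01⟩, |11⟩): (a, b) = (-0.1506, 0.9886) → (0.5926, -0.8055)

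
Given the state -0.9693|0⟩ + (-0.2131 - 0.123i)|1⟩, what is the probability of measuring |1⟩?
0.06054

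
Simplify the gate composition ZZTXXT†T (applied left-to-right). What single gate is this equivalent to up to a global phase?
T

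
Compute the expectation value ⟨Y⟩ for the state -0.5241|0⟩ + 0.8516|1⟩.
0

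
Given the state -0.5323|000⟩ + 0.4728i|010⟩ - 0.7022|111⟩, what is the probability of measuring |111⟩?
0.4931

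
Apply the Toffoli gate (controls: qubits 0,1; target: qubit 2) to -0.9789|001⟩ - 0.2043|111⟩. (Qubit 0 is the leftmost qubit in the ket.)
-0.9789|001⟩ - 0.2043|110⟩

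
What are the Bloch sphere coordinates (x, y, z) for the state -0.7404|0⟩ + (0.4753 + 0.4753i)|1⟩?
(-0.7038, -0.7038, 0.09637)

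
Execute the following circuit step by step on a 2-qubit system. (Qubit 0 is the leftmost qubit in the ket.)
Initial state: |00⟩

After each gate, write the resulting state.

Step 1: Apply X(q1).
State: |01⟩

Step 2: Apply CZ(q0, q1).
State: |01⟩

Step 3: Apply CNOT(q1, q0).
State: |11⟩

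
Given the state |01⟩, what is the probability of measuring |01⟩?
1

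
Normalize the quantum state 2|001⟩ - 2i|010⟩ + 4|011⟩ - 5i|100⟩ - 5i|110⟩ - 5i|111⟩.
0.201|001⟩ - 0.201i|010⟩ + 0.402|011⟩ - 0.5025i|100⟩ - 0.5025i|110⟩ - 0.5025i|111⟩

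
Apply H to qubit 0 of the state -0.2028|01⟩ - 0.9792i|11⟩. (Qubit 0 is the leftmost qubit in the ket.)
(-0.1434 - 0.6924i)|01⟩ + (-0.1434 + 0.6924i)|11⟩

H on qubit 0 mixes each pair of kets that differ only in qubit 0: amplitudes (a, b) of (|…0…⟩, |…1…⟩) become ((a + b)/√2, (a − b)/√2). Kets absent from the input have amplitude 0.
(|01⟩, |11⟩): (a, b) = (-0.2028, -0.9792i) → ((-0.1434 - 0.6924i), (-0.1434 + 0.6924i))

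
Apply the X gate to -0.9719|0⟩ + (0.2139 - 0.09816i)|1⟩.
(0.2139 - 0.09816i)|0⟩ - 0.9719|1⟩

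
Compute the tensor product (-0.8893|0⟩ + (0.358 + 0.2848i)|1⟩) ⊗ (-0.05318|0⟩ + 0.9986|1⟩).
0.04729|00⟩ - 0.8881|01⟩ + (-0.01904 - 0.01515i)|10⟩ + (0.3575 + 0.2844i)|11⟩

amp(|b₁b₂…⟩) = product of the factor amplitudes for bits b₁, b₂, …; only kets whose every factor amplitude is nonzero survive.
|00⟩: (-0.8893)(-0.05318) = 0.04729
|01⟩: (-0.8893)(0.9986) = -0.8881
|10⟩: (0.358 + 0.2848i)(-0.05318) = (-0.01904 - 0.01515i)
|11⟩: (0.358 + 0.2848i)(0.9986) = (0.3575 + 0.2844i)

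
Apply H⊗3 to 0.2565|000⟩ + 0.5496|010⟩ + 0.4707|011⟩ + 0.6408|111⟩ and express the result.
0.678|000⟩ - 0.108|001⟩ - 0.4966|010⟩ + 0.2893|011⟩ + 0.2249|100⟩ + 0.3451|101⟩ - 0.04349|110⟩ - 0.1638|111⟩

H⊗3 gives amp(|y⟩) = (1/2√2) Σ_x (−1)^(x·y) amp(|x⟩), where x·y is the number of positions in which both x and y have a 1.
|000⟩: (0.2565 + 0.5496 + 0.4707 + 0.6408)/(2√2) = 0.678
|001⟩: (0.2565 + 0.5496 - 0.4707 - 0.6408)/(2√2) = -0.108
|010⟩: (0.2565 - 0.5496 - 0.4707 - 0.6408)/(2√2) = -0.4966
|011⟩: (0.2565 - 0.5496 + 0.4707 + 0.6408)/(2√2) = 0.2893
|100⟩: (0.2565 + 0.5496 + 0.4707 - 0.6408)/(2√2) = 0.2249
|101⟩: (0.2565 + 0.5496 - 0.4707 + 0.6408)/(2√2) = 0.3451
|110⟩: (0.2565 - 0.5496 - 0.4707 + 0.6408)/(2√2) = -0.04349
|111⟩: (0.2565 - 0.5496 + 0.4707 - 0.6408)/(2√2) = -0.1638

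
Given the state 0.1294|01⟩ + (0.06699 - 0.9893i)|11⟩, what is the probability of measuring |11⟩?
0.9832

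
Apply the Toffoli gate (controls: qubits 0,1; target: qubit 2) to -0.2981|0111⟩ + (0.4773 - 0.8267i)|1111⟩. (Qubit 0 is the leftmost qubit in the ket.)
-0.2981|0111⟩ + (0.4773 - 0.8267i)|1101⟩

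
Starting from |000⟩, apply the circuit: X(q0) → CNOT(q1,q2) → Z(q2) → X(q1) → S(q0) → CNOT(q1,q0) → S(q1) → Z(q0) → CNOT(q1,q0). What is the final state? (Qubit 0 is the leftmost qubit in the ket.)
-|110⟩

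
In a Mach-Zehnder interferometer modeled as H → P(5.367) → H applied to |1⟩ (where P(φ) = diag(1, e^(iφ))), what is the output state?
(0.1956 + 0.3966i)|0⟩ + (0.8044 - 0.3966i)|1⟩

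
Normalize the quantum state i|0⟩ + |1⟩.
(1/√2)i|0⟩ + 1/√2|1⟩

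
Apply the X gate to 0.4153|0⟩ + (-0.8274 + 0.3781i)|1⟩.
(-0.8274 + 0.3781i)|0⟩ + 0.4153|1⟩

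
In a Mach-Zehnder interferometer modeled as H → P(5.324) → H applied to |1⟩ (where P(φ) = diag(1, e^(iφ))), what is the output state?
(0.2129 + 0.4094i)|0⟩ + (0.7871 - 0.4094i)|1⟩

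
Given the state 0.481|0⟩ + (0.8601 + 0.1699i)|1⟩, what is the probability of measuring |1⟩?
0.7686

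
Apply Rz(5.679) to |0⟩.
(-0.9547 - 0.2975i)|0⟩

Rz(5.679) = [[e^(−iθ/2), 0], [0, e^(iθ/2)]] with e^(±iθ/2) = cos(θ/2) ± i·sin(θ/2); θ = 5.679, cos(θ/2) ≈ -0.954716, sin(θ/2) ≈ 0.297519.
With a = amp(|0⟩) = 1 and b = amp(|1⟩) = 0:
new amp(|0⟩) = (-0.954716 - 0.297519i)·a = (-0.9547 - 0.2975i)
new amp(|1⟩) = (-0.954716 + 0.297519i)·b = 0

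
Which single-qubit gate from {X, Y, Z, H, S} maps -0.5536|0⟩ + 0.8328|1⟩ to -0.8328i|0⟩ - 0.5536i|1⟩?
Y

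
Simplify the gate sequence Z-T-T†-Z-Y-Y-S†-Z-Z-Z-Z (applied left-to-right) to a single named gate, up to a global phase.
S†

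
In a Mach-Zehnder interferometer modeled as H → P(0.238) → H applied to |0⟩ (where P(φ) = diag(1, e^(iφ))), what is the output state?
(0.9859 + 0.1179i)|0⟩ + (0.01409 - 0.1179i)|1⟩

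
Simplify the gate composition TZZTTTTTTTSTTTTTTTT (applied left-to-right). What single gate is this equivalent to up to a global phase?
S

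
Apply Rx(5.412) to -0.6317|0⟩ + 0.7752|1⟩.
(0.5727 - 0.3271i)|0⟩ + (-0.7028 + 0.2665i)|1⟩

Rx(5.412) = [[cos(θ/2), −i·sin(θ/2)], [−i·sin(θ/2), cos(θ/2)]]; θ = 5.412, cos(θ/2) ≈ -0.90662, sin(θ/2) ≈ 0.421948.
With a = amp(|0⟩) = -0.6317 and b = amp(|1⟩) = 0.7752:
new amp(|0⟩) = (-0.90662)·a + (-0.421948i)·b = (0.5727 - 0.3271i)
new amp(|1⟩) = (-0.421948i)·a + (-0.90662)·b = (-0.7028 + 0.2665i)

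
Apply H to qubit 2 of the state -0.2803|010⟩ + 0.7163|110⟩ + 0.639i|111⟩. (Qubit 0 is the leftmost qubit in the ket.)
-0.1982|010⟩ - 0.1982|011⟩ + (0.5065 + 0.4518i)|110⟩ + (0.5065 - 0.4518i)|111⟩

H on qubit 2 mixes each pair of kets that differ only in qubit 2: amplitudes (a, b) of (|…0…⟩, |…1…⟩) become ((a + b)/√2, (a − b)/√2). Kets absent from the input have amplitude 0.
(|010⟩, |011⟩): (a, b) = (-0.2803, 0) → (-0.1982, -0.1982)
(|110⟩, |111⟩): (a, b) = (0.7163, 0.639i) → ((0.5065 + 0.4518i), (0.5065 - 0.4518i))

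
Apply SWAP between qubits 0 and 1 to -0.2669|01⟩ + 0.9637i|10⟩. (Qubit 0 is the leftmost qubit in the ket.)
0.9637i|01⟩ - 0.2669|10⟩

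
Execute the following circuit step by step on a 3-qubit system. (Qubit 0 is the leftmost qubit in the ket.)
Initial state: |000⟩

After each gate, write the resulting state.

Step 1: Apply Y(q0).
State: i|100⟩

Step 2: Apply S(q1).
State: i|100⟩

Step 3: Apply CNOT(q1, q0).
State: i|100⟩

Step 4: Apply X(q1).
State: i|110⟩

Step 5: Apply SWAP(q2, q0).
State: i|011⟩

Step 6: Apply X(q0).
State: i|111⟩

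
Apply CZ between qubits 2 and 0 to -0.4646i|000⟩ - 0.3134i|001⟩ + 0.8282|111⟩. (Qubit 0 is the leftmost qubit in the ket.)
-0.4646i|000⟩ - 0.3134i|001⟩ - 0.8282|111⟩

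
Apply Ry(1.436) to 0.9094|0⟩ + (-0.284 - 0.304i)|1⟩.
(0.8717 + 0.2i)|0⟩ + (0.3844 - 0.2289i)|1⟩

Ry(1.436) = [[cos(θ/2), −sin(θ/2)], [sin(θ/2), cos(θ/2)]]; θ = 1.436, cos(θ/2) ≈ 0.753123, sin(θ/2) ≈ 0.65788.
With a = amp(|0⟩) = 0.9094 and b = amp(|1⟩) = (-0.284 - 0.304i):
new amp(|0⟩) = (0.753123)·a + (-0.65788)·b = (0.8717 + 0.2i)
new amp(|1⟩) = (0.65788)·a + (0.753123)·b = (0.3844 - 0.2289i)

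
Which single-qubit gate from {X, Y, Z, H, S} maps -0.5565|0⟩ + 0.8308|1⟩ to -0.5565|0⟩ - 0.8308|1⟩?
Z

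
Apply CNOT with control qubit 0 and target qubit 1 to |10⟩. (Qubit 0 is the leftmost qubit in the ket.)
|11⟩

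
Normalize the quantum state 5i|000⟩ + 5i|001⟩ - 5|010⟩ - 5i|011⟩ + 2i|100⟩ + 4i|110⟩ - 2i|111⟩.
0.449i|000⟩ + 0.449i|001⟩ - 0.449|010⟩ - 0.449i|011⟩ + 0.1796i|100⟩ + 0.3592i|110⟩ - 0.1796i|111⟩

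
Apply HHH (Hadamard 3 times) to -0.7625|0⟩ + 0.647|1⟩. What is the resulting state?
-0.08167|0⟩ - 0.9967|1⟩

H² = I, so H^3 = H: a single Hadamard. With (a, b) = (-0.7625, 0.647), H gives ((a + b)/√2, (a − b)/√2) = (-0.08167, -0.9967).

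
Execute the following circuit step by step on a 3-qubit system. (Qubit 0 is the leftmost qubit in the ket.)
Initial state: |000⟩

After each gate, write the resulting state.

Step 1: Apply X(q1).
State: |010⟩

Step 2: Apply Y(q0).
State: i|110⟩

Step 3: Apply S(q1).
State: -|110⟩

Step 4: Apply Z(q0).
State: |110⟩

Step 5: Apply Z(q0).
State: -|110⟩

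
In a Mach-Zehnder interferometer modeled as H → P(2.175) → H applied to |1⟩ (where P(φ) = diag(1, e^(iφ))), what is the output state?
(0.7841 - 0.4115i)|0⟩ + (0.2159 + 0.4115i)|1⟩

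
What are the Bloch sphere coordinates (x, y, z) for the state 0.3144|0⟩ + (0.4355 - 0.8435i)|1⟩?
(0.2738, -0.5304, -0.8023)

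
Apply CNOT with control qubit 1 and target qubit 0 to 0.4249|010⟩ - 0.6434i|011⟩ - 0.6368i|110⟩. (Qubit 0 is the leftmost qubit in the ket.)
-0.6368i|010⟩ + 0.4249|110⟩ - 0.6434i|111⟩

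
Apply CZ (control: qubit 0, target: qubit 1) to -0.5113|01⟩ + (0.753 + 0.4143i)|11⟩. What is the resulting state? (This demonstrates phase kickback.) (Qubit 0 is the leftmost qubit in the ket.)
-0.5113|01⟩ + (-0.753 - 0.4143i)|11⟩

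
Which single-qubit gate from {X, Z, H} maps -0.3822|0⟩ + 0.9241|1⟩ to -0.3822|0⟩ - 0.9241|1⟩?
Z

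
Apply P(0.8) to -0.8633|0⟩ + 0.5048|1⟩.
-0.8633|0⟩ + (0.3517 + 0.3621i)|1⟩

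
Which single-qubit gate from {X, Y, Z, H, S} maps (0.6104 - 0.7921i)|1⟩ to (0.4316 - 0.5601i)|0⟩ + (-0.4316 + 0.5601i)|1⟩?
H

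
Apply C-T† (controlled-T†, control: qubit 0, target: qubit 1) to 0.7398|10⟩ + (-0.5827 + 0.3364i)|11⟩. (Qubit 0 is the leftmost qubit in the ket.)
0.7398|10⟩ + (-0.1742 + 0.6499i)|11⟩

C-T† leaves the control-|0⟩ kets |00⟩, |01⟩ unchanged and applies T† to qubit 1 on the control-|1⟩ pair (|10⟩, |11⟩).
T† = [[1, 0], [0, (1/√2 - (1/√2)i)]].
With a = amp(|10⟩) = 0.7398 and b = amp(|11⟩) = (-0.5827 + 0.3364i):
new amp(|10⟩) = (1)·a = 0.7398
new amp(|11⟩) = (1/√2 - (1/√2)i)·b = (-0.1742 + 0.6499i)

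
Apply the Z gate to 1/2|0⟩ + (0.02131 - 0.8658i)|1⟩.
1/2|0⟩ + (-0.02131 + 0.8658i)|1⟩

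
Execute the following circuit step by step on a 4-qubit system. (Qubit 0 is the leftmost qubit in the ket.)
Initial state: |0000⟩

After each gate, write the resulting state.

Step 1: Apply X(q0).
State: |1000⟩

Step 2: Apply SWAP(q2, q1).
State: |1000⟩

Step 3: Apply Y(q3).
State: i|1001⟩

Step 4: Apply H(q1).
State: (1/√2)i|1001⟩ + (1/√2)i|1101⟩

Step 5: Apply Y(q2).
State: -1/√2|1011⟩ - 1/√2|1111⟩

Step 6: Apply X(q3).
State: -1/√2|1010⟩ - 1/√2|1110⟩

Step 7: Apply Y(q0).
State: (1/√2)i|0010⟩ + (1/√2)i|0110⟩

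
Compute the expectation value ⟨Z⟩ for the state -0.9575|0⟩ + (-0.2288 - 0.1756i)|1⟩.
0.8336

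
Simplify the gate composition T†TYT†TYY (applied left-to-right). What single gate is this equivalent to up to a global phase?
Y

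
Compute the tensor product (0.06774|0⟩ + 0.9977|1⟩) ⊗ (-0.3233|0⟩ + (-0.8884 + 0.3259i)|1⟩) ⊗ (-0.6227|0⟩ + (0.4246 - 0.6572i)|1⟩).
0.01364|000⟩ + (-0.009299 + 0.01439i)|001⟩ + (0.03747 - 0.01375i)|010⟩ + (-0.01104 + 0.04892i)|011⟩ + 0.2009|100⟩ + (-0.137 + 0.212i)|101⟩ + (0.5519 - 0.2025i)|110⟩ + (-0.1627 + 0.7206i)|111⟩

amp(|b₁b₂…⟩) = product of the factor amplitudes for bits b₁, b₂, …; only kets whose every factor amplitude is nonzero survive.
|000⟩: (0.06774)(-0.3233)(-0.6227) = 0.01364
|001⟩: (0.06774)(-0.3233)(0.4246 - 0.6572i) = (-0.009299 + 0.01439i)
|010⟩: (0.06774)(-0.8884 + 0.3259i)(-0.6227) = (0.03747 - 0.01375i)
|011⟩: (0.06774)(-0.8884 + 0.3259i)(0.4246 - 0.6572i) = (-0.01104 + 0.04892i)
|100⟩: (0.9977)(-0.3233)(-0.6227) = 0.2009
|101⟩: (0.9977)(-0.3233)(0.4246 - 0.6572i) = (-0.137 + 0.212i)
|110⟩: (0.9977)(-0.8884 + 0.3259i)(-0.6227) = (0.5519 - 0.2025i)
|111⟩: (0.9977)(-0.8884 + 0.3259i)(0.4246 - 0.6572i) = (-0.1627 + 0.7206i)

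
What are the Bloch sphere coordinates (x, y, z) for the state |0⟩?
(0, 0, 1)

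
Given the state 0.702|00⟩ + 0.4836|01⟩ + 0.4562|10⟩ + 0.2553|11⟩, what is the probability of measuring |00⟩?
0.4928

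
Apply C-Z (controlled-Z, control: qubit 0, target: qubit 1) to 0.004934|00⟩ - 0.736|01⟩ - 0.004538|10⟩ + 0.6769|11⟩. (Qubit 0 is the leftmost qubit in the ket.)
0.004934|00⟩ - 0.736|01⟩ - 0.004538|10⟩ - 0.6769|11⟩

C-Z leaves the control-|0⟩ kets |00⟩, |01⟩ unchanged and applies Z to qubit 1 on the control-|1⟩ pair (|10⟩, |11⟩).
Z = [[1, 0], [0, -1]].
With a = amp(|10⟩) = -0.004538 and b = amp(|11⟩) = 0.6769:
new amp(|10⟩) = (1)·a = -0.004538
new amp(|11⟩) = (-1)·b = -0.6769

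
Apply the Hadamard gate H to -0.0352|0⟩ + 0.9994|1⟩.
0.6818|0⟩ - 0.7316|1⟩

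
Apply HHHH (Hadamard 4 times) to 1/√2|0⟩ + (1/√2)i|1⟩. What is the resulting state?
1/√2|0⟩ + (1/√2)i|1⟩

H² = I, so an even number of Hadamards cancels: H^4 = I and the state is unchanged.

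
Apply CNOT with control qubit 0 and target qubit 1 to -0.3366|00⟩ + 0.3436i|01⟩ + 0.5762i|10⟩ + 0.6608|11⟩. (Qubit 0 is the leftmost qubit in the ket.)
-0.3366|00⟩ + 0.3436i|01⟩ + 0.6608|10⟩ + 0.5762i|11⟩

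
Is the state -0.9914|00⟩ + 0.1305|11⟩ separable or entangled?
Entangled

Writing the state as a|00⟩ + b|01⟩ + c|10⟩ + d|11⟩, it is a product state iff ad − bc = 0.
Here (a, b, c, d) = (-0.9914, 0, 0, 0.1305): ad − bc = (-0.9914)(0.1305) − (0)(0) = -0.1294 ≠ 0, so the state is entangled.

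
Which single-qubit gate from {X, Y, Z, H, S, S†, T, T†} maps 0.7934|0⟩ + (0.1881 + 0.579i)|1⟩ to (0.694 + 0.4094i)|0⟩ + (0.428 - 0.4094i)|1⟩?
H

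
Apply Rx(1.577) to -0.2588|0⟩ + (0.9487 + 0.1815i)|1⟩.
(-0.05369 - 0.6729i)|0⟩ + (0.6687 + 0.3115i)|1⟩

Rx(1.577) = [[cos(θ/2), −i·sin(θ/2)], [−i·sin(θ/2), cos(θ/2)]]; θ = 1.577, cos(θ/2) ≈ 0.70491, sin(θ/2) ≈ 0.709297.
With a = amp(|0⟩) = -0.2588 and b = amp(|1⟩) = (0.9487 + 0.1815i):
new amp(|0⟩) = (0.70491)·a + (-0.709297i)·b = (-0.05369 - 0.6729i)
new amp(|1⟩) = (-0.709297i)·a + (0.70491)·b = (0.6687 + 0.3115i)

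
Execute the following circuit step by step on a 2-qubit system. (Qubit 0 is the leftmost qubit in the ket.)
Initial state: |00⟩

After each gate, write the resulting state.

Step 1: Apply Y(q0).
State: i|10⟩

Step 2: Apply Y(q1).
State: -|11⟩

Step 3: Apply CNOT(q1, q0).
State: -|01⟩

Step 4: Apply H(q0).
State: -1/√2|01⟩ - 1/√2|11⟩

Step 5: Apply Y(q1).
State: (1/√2)i|00⟩ + (1/√2)i|10⟩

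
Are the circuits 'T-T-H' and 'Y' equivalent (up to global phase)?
No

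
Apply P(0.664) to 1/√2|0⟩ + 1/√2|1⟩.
1/√2|0⟩ + (0.5569 + 0.4358i)|1⟩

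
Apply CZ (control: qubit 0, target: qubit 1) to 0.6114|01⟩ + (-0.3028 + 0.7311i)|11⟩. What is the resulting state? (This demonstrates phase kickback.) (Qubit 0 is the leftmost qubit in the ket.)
0.6114|01⟩ + (0.3028 - 0.7311i)|11⟩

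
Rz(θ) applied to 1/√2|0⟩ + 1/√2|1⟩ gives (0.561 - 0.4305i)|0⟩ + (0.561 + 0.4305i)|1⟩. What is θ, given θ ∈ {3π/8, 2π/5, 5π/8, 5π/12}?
5π/12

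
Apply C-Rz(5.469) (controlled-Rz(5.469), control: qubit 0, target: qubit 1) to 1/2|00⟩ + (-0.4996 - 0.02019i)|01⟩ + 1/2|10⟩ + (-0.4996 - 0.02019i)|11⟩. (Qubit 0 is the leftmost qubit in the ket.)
1/2|00⟩ + (-0.4996 - 0.02019i)|01⟩ + (-0.4591 - 0.198i)|10⟩ + (0.4668 - 0.1793i)|11⟩

C-Rz(5.469) leaves the control-|0⟩ kets |00⟩, |01⟩ unchanged and applies Rz(5.469) to qubit 1 on the control-|1⟩ pair (|10⟩, |11⟩).
Rz(5.469) = [[e^(−iθ/2), 0], [0, e^(iθ/2)]] with e^(±iθ/2) = cos(θ/2) ± i·sin(θ/2); θ = 5.469, cos(θ/2) ≈ -0.918276, sin(θ/2) ≈ 0.395941.
With a = amp(|10⟩) = 1/2 and b = amp(|11⟩) = (-0.4996 - 0.02019i):
new amp(|10⟩) = (-0.918276 - 0.395941i)·a = (-0.4591 - 0.198i)
new amp(|11⟩) = (-0.918276 + 0.395941i)·b = (0.4668 - 0.1793i)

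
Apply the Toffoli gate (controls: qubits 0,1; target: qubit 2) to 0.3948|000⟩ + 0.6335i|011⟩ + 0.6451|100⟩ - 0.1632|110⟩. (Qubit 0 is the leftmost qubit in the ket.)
0.3948|000⟩ + 0.6335i|011⟩ + 0.6451|100⟩ - 0.1632|111⟩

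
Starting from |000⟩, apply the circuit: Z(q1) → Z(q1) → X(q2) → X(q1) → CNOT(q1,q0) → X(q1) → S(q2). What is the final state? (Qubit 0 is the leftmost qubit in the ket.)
i|101⟩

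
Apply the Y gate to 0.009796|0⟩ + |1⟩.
-i|0⟩ + 0.009796i|1⟩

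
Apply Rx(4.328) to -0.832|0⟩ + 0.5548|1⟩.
(0.4651 - 0.46i)|0⟩ + (-0.3101 + 0.6899i)|1⟩

Rx(4.328) = [[cos(θ/2), −i·sin(θ/2)], [−i·sin(θ/2), cos(θ/2)]]; θ = 4.328, cos(θ/2) ≈ -0.55902, sin(θ/2) ≈ 0.829154.
With a = amp(|0⟩) = -0.832 and b = amp(|1⟩) = 0.5548:
new amp(|0⟩) = (-0.55902)·a + (-0.829154i)·b = (0.4651 - 0.46i)
new amp(|1⟩) = (-0.829154i)·a + (-0.55902)·b = (-0.3101 + 0.6899i)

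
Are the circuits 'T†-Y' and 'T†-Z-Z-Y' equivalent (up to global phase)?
Yes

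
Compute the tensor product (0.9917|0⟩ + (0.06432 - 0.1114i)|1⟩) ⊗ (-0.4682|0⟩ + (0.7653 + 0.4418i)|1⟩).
-0.4643|00⟩ + (0.7589 + 0.4381i)|01⟩ + (-0.03011 + 0.05216i)|10⟩ + (0.09844 - 0.05684i)|11⟩

amp(|b₁b₂…⟩) = product of the factor amplitudes for bits b₁, b₂, …; only kets whose every factor amplitude is nonzero survive.
|00⟩: (0.9917)(-0.4682) = -0.4643
|01⟩: (0.9917)(0.7653 + 0.4418i) = (0.7589 + 0.4381i)
|10⟩: (0.06432 - 0.1114i)(-0.4682) = (-0.03011 + 0.05216i)
|11⟩: (0.06432 - 0.1114i)(0.7653 + 0.4418i) = (0.09844 - 0.05684i)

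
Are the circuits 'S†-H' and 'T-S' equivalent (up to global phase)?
No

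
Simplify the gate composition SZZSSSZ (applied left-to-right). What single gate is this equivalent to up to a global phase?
Z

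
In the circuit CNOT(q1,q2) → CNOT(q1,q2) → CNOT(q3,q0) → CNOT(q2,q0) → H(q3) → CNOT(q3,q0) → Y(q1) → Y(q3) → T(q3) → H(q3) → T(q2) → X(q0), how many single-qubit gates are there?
7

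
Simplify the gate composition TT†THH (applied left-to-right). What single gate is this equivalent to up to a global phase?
T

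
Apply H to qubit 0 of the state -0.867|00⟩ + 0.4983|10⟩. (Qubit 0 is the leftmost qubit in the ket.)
-0.2607|00⟩ - 0.9654|10⟩

H on qubit 0 mixes each pair of kets that differ only in qubit 0: amplitudes (a, b) of (|…0…⟩, |…1…⟩) become ((a + b)/√2, (a − b)/√2). Kets absent from the input have amplitude 0.
(|00⟩, |10⟩): (a, b) = (-0.867, 0.4983) → (-0.2607, -0.9654)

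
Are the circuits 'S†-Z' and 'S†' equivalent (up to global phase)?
No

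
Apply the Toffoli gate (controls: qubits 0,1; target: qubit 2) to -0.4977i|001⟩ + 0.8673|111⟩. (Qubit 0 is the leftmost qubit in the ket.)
-0.4977i|001⟩ + 0.8673|110⟩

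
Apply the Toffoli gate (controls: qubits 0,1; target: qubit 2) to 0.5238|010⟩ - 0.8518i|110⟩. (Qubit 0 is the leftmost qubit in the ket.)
0.5238|010⟩ - 0.8518i|111⟩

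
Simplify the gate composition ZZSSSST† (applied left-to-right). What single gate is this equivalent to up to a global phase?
T†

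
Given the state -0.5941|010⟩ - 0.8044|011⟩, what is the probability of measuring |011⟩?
0.6471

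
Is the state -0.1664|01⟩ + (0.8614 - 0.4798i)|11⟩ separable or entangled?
Separable

Writing the state as a|00⟩ + b|01⟩ + c|10⟩ + d|11⟩, it is a product state iff ad − bc = 0.
Here (a, b, c, d) = (0, -0.1664, 0, (0.8614 - 0.4798i)): ad − bc = (0)(0.8614 - 0.4798i) − (-0.1664)(0) = 0, so the state is separable.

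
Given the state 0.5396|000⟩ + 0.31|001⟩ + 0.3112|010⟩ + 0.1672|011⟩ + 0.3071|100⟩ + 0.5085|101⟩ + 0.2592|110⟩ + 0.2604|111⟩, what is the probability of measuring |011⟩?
0.02796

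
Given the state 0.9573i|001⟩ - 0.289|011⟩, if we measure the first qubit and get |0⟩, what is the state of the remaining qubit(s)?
0.9573i|01⟩ - 0.289|11⟩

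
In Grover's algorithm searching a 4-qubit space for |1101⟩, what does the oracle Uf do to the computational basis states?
Uf|x⟩ = -|x⟩ if x = 1101, else |x⟩ (phase flip on target)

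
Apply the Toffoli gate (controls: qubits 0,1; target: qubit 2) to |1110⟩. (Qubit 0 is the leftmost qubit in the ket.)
|1100⟩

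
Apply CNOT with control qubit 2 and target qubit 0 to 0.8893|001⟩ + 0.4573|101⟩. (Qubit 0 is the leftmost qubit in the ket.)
0.4573|001⟩ + 0.8893|101⟩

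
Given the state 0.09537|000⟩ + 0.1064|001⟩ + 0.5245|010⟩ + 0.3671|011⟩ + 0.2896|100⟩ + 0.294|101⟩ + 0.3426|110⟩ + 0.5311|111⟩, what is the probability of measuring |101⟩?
0.08644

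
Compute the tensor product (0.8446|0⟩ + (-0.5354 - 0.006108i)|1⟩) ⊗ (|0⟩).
0.8446|00⟩ + (-0.5354 - 0.006108i)|10⟩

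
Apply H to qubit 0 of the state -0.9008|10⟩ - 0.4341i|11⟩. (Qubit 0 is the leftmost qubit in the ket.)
-0.637|00⟩ - 0.307i|01⟩ + 0.637|10⟩ + 0.307i|11⟩

H on qubit 0 mixes each pair of kets that differ only in qubit 0: amplitudes (a, b) of (|…0…⟩, |…1…⟩) become ((a + b)/√2, (a − b)/√2). Kets absent from the input have amplitude 0.
(|00⟩, |10⟩): (a, b) = (0, -0.9008) → (-0.637, 0.637)
(|01⟩, |11⟩): (a, b) = (0, -0.4341i) → (-0.307i, 0.307i)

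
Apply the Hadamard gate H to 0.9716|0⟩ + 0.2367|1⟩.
0.8544|0⟩ + 0.5197|1⟩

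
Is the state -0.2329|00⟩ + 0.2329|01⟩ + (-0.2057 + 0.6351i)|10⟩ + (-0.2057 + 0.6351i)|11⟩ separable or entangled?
Entangled

Writing the state as a|00⟩ + b|01⟩ + c|10⟩ + d|11⟩, it is a product state iff ad − bc = 0.
Here (a, b, c, d) = (-0.2329, 0.2329, (-0.2057 + 0.6351i), (-0.2057 + 0.6351i)): ad − bc = (-0.2329)(-0.2057 + 0.6351i) − (0.2329)(-0.2057 + 0.6351i) = (0.09582 - 0.2958i) ≠ 0, so the state is entangled.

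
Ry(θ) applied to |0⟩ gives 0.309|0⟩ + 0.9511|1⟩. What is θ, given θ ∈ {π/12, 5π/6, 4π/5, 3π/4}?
4π/5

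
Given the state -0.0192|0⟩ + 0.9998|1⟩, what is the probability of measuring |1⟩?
0.9996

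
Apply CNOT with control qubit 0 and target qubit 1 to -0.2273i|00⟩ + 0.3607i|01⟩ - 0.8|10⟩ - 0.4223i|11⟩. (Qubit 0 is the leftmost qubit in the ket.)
-0.2273i|00⟩ + 0.3607i|01⟩ - 0.4223i|10⟩ - 0.8|11⟩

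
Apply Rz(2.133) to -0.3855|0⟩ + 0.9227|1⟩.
(-0.1863 + 0.3375i)|0⟩ + (0.4458 + 0.8078i)|1⟩

Rz(2.133) = [[e^(−iθ/2), 0], [0, e^(iθ/2)]] with e^(±iθ/2) = cos(θ/2) ± i·sin(θ/2); θ = 2.133, cos(θ/2) ≈ 0.483191, sin(θ/2) ≈ 0.875515.
With a = amp(|0⟩) = -0.3855 and b = amp(|1⟩) = 0.9227:
new amp(|0⟩) = (0.483191 - 0.875515i)·a = (-0.1863 + 0.3375i)
new amp(|1⟩) = (0.483191 + 0.875515i)·b = (0.4458 + 0.8078i)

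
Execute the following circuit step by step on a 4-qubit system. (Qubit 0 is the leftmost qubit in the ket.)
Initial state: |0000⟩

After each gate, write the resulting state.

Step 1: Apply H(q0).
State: 1/√2|0000⟩ + 1/√2|1000⟩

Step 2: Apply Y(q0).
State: -(1/√2)i|0000⟩ + (1/√2)i|1000⟩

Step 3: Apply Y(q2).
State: 1/√2|0010⟩ - 1/√2|1010⟩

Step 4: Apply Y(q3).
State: (1/√2)i|0011⟩ - (1/√2)i|1011⟩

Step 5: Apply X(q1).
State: (1/√2)i|0111⟩ - (1/√2)i|1111⟩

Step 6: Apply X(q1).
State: (1/√2)i|0011⟩ - (1/√2)i|1011⟩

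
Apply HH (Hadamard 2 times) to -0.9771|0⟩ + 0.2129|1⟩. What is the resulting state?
-0.9771|0⟩ + 0.2129|1⟩

H² = I, so an even number of Hadamards cancels: H^2 = I and the state is unchanged.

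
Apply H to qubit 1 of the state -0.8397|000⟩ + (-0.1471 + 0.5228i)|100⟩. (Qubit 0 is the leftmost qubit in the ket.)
-0.5938|000⟩ - 0.5938|010⟩ + (-0.104 + 0.3697i)|100⟩ + (-0.104 + 0.3697i)|110⟩

H on qubit 1 mixes each pair of kets that differ only in qubit 1: amplitudes (a, b) of (|…0…⟩, |…1…⟩) become ((a + b)/√2, (a − b)/√2). Kets absent from the input have amplitude 0.
(|000⟩, |010⟩): (a, b) = (-0.8397, 0) → (-0.5938, -0.5938)
(|100⟩, |110⟩): (a, b) = ((-0.1471 + 0.5228i), 0) → ((-0.104 + 0.3697i), (-0.104 + 0.3697i))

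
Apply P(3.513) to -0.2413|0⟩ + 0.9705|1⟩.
-0.2413|0⟩ + (-0.9043 - 0.3522i)|1⟩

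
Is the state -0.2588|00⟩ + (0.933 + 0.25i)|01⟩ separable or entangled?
Separable

Writing the state as a|00⟩ + b|01⟩ + c|10⟩ + d|11⟩, it is a product state iff ad − bc = 0.
Here (a, b, c, d) = (-0.2588, (0.933 + 0.25i), 0, 0): ad − bc = (-0.2588)(0) − (0.933 + 0.25i)(0) = 0, so the state is separable.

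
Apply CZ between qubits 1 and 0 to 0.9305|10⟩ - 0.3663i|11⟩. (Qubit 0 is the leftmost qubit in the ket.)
0.9305|10⟩ + 0.3663i|11⟩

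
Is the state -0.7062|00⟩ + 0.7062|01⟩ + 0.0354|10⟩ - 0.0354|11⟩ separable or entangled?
Separable

Writing the state as a|00⟩ + b|01⟩ + c|10⟩ + d|11⟩, it is a product state iff ad − bc = 0.
Here (a, b, c, d) = (-0.7062, 0.7062, 0.0354, -0.0354): ad − bc = (-0.7062)(-0.0354) − (0.7062)(0.0354) = 0, so the state is separable.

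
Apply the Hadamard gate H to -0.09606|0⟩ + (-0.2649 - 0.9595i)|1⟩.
(-0.2552 - 0.6785i)|0⟩ + (0.1194 + 0.6785i)|1⟩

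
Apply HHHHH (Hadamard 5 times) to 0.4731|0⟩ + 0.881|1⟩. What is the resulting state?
0.9575|0⟩ - 0.2884|1⟩

H² = I, so H^5 = H: a single Hadamard. With (a, b) = (0.4731, 0.881), H gives ((a + b)/√2, (a − b)/√2) = (0.9575, -0.2884).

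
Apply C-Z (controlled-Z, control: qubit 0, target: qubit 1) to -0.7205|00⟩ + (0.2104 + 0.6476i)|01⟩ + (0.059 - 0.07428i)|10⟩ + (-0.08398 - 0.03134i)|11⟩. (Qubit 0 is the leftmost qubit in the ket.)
-0.7205|00⟩ + (0.2104 + 0.6476i)|01⟩ + (0.059 - 0.07428i)|10⟩ + (0.08398 + 0.03134i)|11⟩

C-Z leaves the control-|0⟩ kets |00⟩, |01⟩ unchanged and applies Z to qubit 1 on the control-|1⟩ pair (|10⟩, |11⟩).
Z = [[1, 0], [0, -1]].
With a = amp(|10⟩) = (0.059 - 0.07428i) and b = amp(|11⟩) = (-0.08398 - 0.03134i):
new amp(|10⟩) = (1)·a = (0.059 - 0.07428i)
new amp(|11⟩) = (-1)·b = (0.08398 + 0.03134i)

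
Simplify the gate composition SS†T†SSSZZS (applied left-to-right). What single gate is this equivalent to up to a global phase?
T†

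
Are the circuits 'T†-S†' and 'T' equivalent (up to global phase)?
No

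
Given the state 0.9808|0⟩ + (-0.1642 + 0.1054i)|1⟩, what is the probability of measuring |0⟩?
0.962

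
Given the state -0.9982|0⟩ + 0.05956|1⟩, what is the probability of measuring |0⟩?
0.9964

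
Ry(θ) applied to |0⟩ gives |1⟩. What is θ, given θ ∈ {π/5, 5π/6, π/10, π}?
π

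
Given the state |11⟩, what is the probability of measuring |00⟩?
0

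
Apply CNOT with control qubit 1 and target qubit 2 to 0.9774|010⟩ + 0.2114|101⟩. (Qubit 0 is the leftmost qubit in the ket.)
0.9774|011⟩ + 0.2114|101⟩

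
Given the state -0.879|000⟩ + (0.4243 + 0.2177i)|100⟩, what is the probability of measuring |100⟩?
0.2274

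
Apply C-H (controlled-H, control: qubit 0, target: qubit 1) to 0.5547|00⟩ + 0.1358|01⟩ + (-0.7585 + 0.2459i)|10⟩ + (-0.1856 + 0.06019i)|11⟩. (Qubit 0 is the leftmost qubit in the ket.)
0.5547|00⟩ + 0.1358|01⟩ + (-0.6676 + 0.2164i)|10⟩ + (-0.4051 + 0.1313i)|11⟩

C-H leaves the control-|0⟩ kets |00⟩, |01⟩ unchanged and applies H to qubit 1 on the control-|1⟩ pair (|10⟩, |11⟩).
H = [[1/√2, 1/√2], [1/√2, -1/√2]].
With a = amp(|10⟩) = (-0.7585 + 0.2459i) and b = amp(|11⟩) = (-0.1856 + 0.06019i):
new amp(|10⟩) = (1/√2)·a + (1/√2)·b = (-0.6676 + 0.2164i)
new amp(|11⟩) = (1/√2)·a + (-1/√2)·b = (-0.4051 + 0.1313i)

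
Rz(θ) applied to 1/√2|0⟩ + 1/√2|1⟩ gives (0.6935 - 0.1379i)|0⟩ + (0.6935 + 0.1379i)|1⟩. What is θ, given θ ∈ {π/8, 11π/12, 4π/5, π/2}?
π/8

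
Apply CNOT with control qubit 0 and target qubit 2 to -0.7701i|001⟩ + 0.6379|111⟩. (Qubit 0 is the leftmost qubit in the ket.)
-0.7701i|001⟩ + 0.6379|110⟩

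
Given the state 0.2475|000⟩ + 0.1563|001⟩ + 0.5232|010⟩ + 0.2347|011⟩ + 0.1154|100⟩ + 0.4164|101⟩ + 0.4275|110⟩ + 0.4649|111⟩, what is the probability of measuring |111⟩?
0.2161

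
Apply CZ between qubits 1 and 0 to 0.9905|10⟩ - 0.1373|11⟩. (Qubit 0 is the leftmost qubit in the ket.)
0.9905|10⟩ + 0.1373|11⟩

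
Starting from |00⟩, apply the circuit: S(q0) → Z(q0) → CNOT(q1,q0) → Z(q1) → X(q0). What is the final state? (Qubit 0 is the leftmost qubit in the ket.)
|10⟩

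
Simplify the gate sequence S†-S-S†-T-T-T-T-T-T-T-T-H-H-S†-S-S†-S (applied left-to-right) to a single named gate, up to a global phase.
S†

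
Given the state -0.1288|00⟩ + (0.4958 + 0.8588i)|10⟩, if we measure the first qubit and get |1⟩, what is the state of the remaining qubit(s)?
(0.5 + 0.866i)|0⟩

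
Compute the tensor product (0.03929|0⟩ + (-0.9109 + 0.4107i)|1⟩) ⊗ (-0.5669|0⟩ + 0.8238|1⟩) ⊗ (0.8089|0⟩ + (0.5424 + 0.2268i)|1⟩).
-0.01802|000⟩ + (-0.01208 - 0.005052i)|001⟩ + 0.02618|010⟩ + (0.01756 + 0.007341i)|011⟩ + (0.4177 - 0.1883i)|100⟩ + (0.3329 - 0.009168i)|101⟩ + (-0.607 + 0.2737i)|110⟩ + (-0.4838 + 0.01332i)|111⟩

amp(|b₁b₂…⟩) = product of the factor amplitudes for bits b₁, b₂, …; only kets whose every factor amplitude is nonzero survive.
|000⟩: (0.03929)(-0.5669)(0.8089) = -0.01802
|001⟩: (0.03929)(-0.5669)(0.5424 + 0.2268i) = (-0.01208 - 0.005052i)
|010⟩: (0.03929)(0.8238)(0.8089) = 0.02618
|011⟩: (0.03929)(0.8238)(0.5424 + 0.2268i) = (0.01756 + 0.007341i)
|100⟩: (-0.9109 + 0.4107i)(-0.5669)(0.8089) = (0.4177 - 0.1883i)
|101⟩: (-0.9109 + 0.4107i)(-0.5669)(0.5424 + 0.2268i) = (0.3329 - 0.009168i)
|110⟩: (-0.9109 + 0.4107i)(0.8238)(0.8089) = (-0.607 + 0.2737i)
|111⟩: (-0.9109 + 0.4107i)(0.8238)(0.5424 + 0.2268i) = (-0.4838 + 0.01332i)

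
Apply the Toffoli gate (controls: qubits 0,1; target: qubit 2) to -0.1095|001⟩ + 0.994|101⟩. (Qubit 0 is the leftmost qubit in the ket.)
-0.1095|001⟩ + 0.994|101⟩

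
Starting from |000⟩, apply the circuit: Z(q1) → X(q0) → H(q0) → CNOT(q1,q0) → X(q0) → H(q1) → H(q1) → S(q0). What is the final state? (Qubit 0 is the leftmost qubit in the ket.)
-1/√2|000⟩ + (1/√2)i|100⟩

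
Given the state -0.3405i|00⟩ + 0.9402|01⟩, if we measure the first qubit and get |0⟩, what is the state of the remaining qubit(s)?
-0.3405i|0⟩ + 0.9402|1⟩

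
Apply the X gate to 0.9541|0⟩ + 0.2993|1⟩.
0.2993|0⟩ + 0.9541|1⟩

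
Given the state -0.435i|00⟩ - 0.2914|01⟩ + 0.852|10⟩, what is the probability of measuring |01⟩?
0.08491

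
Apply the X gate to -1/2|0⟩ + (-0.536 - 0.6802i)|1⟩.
(-0.536 - 0.6802i)|0⟩ - 1/2|1⟩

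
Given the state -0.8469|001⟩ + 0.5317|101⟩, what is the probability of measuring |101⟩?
0.2827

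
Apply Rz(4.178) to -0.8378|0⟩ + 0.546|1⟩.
(0.415 + 0.7278i)|0⟩ + (-0.2704 + 0.4743i)|1⟩

Rz(4.178) = [[e^(−iθ/2), 0], [0, e^(iθ/2)]] with e^(±iθ/2) = cos(θ/2) ± i·sin(θ/2); θ = 4.178, cos(θ/2) ≈ -0.49532, sin(θ/2) ≈ 0.86871.
With a = amp(|0⟩) = -0.8378 and b = amp(|1⟩) = 0.546:
new amp(|0⟩) = (-0.49532 - 0.86871i)·a = (0.415 + 0.7278i)
new amp(|1⟩) = (-0.49532 + 0.86871i)·b = (-0.2704 + 0.4743i)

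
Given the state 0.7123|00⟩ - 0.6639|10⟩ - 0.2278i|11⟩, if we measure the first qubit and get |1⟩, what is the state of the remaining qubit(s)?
-0.9459|0⟩ - 0.3246i|1⟩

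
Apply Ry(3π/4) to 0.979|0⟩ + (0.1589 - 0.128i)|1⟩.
(0.2278 + 0.1183i)|0⟩ + (0.9653 - 0.04898i)|1⟩

Ry(3π/4) = [[cos(θ/2), −sin(θ/2)], [sin(θ/2), cos(θ/2)]]; θ = 3π/4, cos(θ/2) ≈ 0.382683, sin(θ/2) ≈ 0.92388.
With a = amp(|0⟩) = 0.979 and b = amp(|1⟩) = (0.1589 - 0.128i):
new amp(|0⟩) = (0.382683)·a + (-0.92388)·b = (0.2278 + 0.1183i)
new amp(|1⟩) = (0.92388)·a + (0.382683)·b = (0.9653 - 0.04898i)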